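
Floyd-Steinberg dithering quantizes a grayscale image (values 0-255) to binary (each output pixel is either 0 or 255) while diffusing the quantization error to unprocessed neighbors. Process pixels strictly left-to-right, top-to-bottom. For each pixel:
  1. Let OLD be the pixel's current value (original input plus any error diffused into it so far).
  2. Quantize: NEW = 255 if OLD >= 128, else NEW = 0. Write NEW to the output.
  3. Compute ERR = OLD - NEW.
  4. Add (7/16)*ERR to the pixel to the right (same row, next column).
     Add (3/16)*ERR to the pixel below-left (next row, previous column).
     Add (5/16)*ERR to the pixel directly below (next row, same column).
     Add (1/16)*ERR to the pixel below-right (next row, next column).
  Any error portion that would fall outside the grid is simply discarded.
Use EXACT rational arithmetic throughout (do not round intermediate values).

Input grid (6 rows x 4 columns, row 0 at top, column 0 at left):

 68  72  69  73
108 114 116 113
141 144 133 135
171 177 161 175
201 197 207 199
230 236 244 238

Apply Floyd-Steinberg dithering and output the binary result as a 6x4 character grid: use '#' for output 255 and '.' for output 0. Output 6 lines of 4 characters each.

(0,0): OLD=68 → NEW=0, ERR=68
(0,1): OLD=407/4 → NEW=0, ERR=407/4
(0,2): OLD=7265/64 → NEW=0, ERR=7265/64
(0,3): OLD=125607/1024 → NEW=0, ERR=125607/1024
(1,0): OLD=9493/64 → NEW=255, ERR=-6827/64
(1,1): OLD=63827/512 → NEW=0, ERR=63827/512
(1,2): OLD=3856335/16384 → NEW=255, ERR=-321585/16384
(1,3): OLD=39279577/262144 → NEW=255, ERR=-27567143/262144
(2,0): OLD=1073473/8192 → NEW=255, ERR=-1015487/8192
(2,1): OLD=31031771/262144 → NEW=0, ERR=31031771/262144
(2,2): OLD=87414503/524288 → NEW=255, ERR=-46278937/524288
(2,3): OLD=522547371/8388608 → NEW=0, ERR=522547371/8388608
(3,0): OLD=647843377/4194304 → NEW=255, ERR=-421704143/4194304
(3,1): OLD=9778257775/67108864 → NEW=255, ERR=-7334502545/67108864
(3,2): OLD=112397666449/1073741824 → NEW=0, ERR=112397666449/1073741824
(3,3): OLD=4032911826807/17179869184 → NEW=255, ERR=-347954815113/17179869184
(4,0): OLD=160082267549/1073741824 → NEW=255, ERR=-113721897571/1073741824
(4,1): OLD=1115428740695/8589934592 → NEW=255, ERR=-1075004580265/8589934592
(4,2): OLD=47919978832759/274877906944 → NEW=255, ERR=-22173887437961/274877906944
(4,3): OLD=720931461045873/4398046511104 → NEW=255, ERR=-400570399285647/4398046511104
(5,0): OLD=23837069654925/137438953472 → NEW=255, ERR=-11209863480435/137438953472
(5,1): OLD=613365686959995/4398046511104 → NEW=255, ERR=-508136173371525/4398046511104
(5,2): OLD=315218619617495/2199023255552 → NEW=255, ERR=-245532310548265/2199023255552
(5,3): OLD=10952674571172711/70368744177664 → NEW=255, ERR=-6991355194131609/70368744177664
Row 0: ....
Row 1: #.##
Row 2: #.#.
Row 3: ##.#
Row 4: ####
Row 5: ####

Answer: ....
#.##
#.#.
##.#
####
####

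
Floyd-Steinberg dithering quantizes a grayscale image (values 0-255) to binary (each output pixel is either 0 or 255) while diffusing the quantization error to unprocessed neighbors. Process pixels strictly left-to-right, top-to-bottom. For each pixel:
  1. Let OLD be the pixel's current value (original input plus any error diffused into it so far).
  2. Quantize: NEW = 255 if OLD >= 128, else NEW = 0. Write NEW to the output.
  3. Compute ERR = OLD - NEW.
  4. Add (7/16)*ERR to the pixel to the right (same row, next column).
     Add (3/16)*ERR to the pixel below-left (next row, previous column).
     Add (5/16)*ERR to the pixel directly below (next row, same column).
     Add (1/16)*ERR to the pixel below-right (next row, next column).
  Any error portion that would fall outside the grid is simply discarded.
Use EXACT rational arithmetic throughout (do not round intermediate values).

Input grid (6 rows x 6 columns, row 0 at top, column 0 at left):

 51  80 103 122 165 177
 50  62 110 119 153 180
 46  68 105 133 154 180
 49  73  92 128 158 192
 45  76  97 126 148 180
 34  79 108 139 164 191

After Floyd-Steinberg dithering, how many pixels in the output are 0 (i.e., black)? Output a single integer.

Answer: 20

Derivation:
(0,0): OLD=51 → NEW=0, ERR=51
(0,1): OLD=1637/16 → NEW=0, ERR=1637/16
(0,2): OLD=37827/256 → NEW=255, ERR=-27453/256
(0,3): OLD=307541/4096 → NEW=0, ERR=307541/4096
(0,4): OLD=12966227/65536 → NEW=255, ERR=-3745453/65536
(0,5): OLD=159379781/1048576 → NEW=255, ERR=-108007099/1048576
(1,0): OLD=21791/256 → NEW=0, ERR=21791/256
(1,1): OLD=234073/2048 → NEW=0, ERR=234073/2048
(1,2): OLD=9631437/65536 → NEW=255, ERR=-7080243/65536
(1,3): OLD=20389449/262144 → NEW=0, ERR=20389449/262144
(1,4): OLD=2592891579/16777216 → NEW=255, ERR=-1685298501/16777216
(1,5): OLD=26921888685/268435456 → NEW=0, ERR=26921888685/268435456
(2,0): OLD=3081187/32768 → NEW=0, ERR=3081187/32768
(2,1): OLD=136229233/1048576 → NEW=255, ERR=-131157647/1048576
(2,2): OLD=641603475/16777216 → NEW=0, ERR=641603475/16777216
(2,3): OLD=19924662971/134217728 → NEW=255, ERR=-14300857669/134217728
(2,4): OLD=428033537969/4294967296 → NEW=0, ERR=428033537969/4294967296
(2,5): OLD=17088055256807/68719476736 → NEW=255, ERR=-435411310873/68719476736
(3,0): OLD=921600563/16777216 → NEW=0, ERR=921600563/16777216
(3,1): OLD=9528379319/134217728 → NEW=0, ERR=9528379319/134217728
(3,2): OLD=115120269013/1073741824 → NEW=0, ERR=115120269013/1073741824
(3,3): OLD=11179674431039/68719476736 → NEW=255, ERR=-6343792136641/68719476736
(3,4): OLD=77465351105247/549755813888 → NEW=255, ERR=-62722381436193/549755813888
(3,5): OLD=1287165030635697/8796093022208 → NEW=255, ERR=-955838690027343/8796093022208
(4,0): OLD=162085924637/2147483648 → NEW=0, ERR=162085924637/2147483648
(4,1): OLD=5316898420089/34359738368 → NEW=255, ERR=-3444834863751/34359738368
(4,2): OLD=81110579687323/1099511627776 → NEW=0, ERR=81110579687323/1099511627776
(4,3): OLD=2018434995328551/17592186044416 → NEW=0, ERR=2018434995328551/17592186044416
(4,4): OLD=38392717563541911/281474976710656 → NEW=255, ERR=-33383401497675369/281474976710656
(4,5): OLD=391916072743256001/4503599627370496 → NEW=0, ERR=391916072743256001/4503599627370496
(5,0): OLD=21324067051899/549755813888 → NEW=0, ERR=21324067051899/549755813888
(5,1): OLD=1463465790511403/17592186044416 → NEW=0, ERR=1463465790511403/17592186044416
(5,2): OLD=25711976964530825/140737488355328 → NEW=255, ERR=-10176082566077815/140737488355328
(5,3): OLD=565624095812622195/4503599627370496 → NEW=0, ERR=565624095812622195/4503599627370496
(5,4): OLD=1849826193766048051/9007199254740992 → NEW=255, ERR=-447009616192904909/9007199254740992
(5,5): OLD=27247825488645085391/144115188075855872 → NEW=255, ERR=-9501547470698161969/144115188075855872
Output grid:
  Row 0: ..#.##  (3 black, running=3)
  Row 1: ..#.#.  (4 black, running=7)
  Row 2: .#.#.#  (3 black, running=10)
  Row 3: ...###  (3 black, running=13)
  Row 4: .#..#.  (4 black, running=17)
  Row 5: ..#.##  (3 black, running=20)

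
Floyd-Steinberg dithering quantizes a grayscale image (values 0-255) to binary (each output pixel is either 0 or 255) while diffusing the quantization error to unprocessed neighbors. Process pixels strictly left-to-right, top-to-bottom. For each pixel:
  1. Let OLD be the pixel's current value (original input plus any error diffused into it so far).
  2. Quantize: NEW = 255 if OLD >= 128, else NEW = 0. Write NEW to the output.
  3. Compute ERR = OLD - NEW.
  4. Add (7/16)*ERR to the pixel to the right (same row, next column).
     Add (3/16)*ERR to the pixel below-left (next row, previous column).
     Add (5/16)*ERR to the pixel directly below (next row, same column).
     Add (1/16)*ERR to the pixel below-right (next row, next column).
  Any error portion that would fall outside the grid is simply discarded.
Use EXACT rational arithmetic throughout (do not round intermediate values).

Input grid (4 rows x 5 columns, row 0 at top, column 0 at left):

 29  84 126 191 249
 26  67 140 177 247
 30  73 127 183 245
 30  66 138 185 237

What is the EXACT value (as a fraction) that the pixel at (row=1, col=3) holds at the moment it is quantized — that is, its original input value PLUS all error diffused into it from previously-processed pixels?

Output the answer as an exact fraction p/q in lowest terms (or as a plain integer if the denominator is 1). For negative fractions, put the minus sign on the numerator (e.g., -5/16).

Answer: 21667495/262144

Derivation:
(0,0): OLD=29 → NEW=0, ERR=29
(0,1): OLD=1547/16 → NEW=0, ERR=1547/16
(0,2): OLD=43085/256 → NEW=255, ERR=-22195/256
(0,3): OLD=626971/4096 → NEW=255, ERR=-417509/4096
(0,4): OLD=13395901/65536 → NEW=255, ERR=-3315779/65536
(1,0): OLD=13617/256 → NEW=0, ERR=13617/256
(1,1): OLD=217175/2048 → NEW=0, ERR=217175/2048
(1,2): OLD=9583395/65536 → NEW=255, ERR=-7128285/65536
(1,3): OLD=21667495/262144 → NEW=0, ERR=21667495/262144
Target (1,3): original=177, with diffused error = 21667495/262144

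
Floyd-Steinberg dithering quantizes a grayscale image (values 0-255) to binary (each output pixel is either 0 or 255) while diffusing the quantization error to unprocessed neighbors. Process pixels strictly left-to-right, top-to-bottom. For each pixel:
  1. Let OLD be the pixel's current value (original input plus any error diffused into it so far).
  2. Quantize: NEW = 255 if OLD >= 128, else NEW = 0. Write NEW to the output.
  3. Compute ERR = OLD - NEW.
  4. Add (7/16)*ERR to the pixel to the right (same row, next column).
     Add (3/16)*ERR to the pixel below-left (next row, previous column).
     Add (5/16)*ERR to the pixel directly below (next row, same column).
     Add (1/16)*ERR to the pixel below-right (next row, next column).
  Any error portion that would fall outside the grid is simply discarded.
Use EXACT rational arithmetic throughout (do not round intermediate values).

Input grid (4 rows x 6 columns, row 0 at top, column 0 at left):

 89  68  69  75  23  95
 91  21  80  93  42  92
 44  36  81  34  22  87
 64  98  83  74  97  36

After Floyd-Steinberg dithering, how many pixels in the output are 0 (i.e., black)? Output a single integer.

(0,0): OLD=89 → NEW=0, ERR=89
(0,1): OLD=1711/16 → NEW=0, ERR=1711/16
(0,2): OLD=29641/256 → NEW=0, ERR=29641/256
(0,3): OLD=514687/4096 → NEW=0, ERR=514687/4096
(0,4): OLD=5110137/65536 → NEW=0, ERR=5110137/65536
(0,5): OLD=135385679/1048576 → NEW=255, ERR=-132001201/1048576
(1,0): OLD=35549/256 → NEW=255, ERR=-29731/256
(1,1): OLD=63243/2048 → NEW=0, ERR=63243/2048
(1,2): OLD=10481639/65536 → NEW=255, ERR=-6230041/65536
(1,3): OLD=29500187/262144 → NEW=0, ERR=29500187/262144
(1,4): OLD=1675215537/16777216 → NEW=0, ERR=1675215537/16777216
(1,5): OLD=27170669703/268435456 → NEW=0, ERR=27170669703/268435456
(2,0): OLD=442281/32768 → NEW=0, ERR=442281/32768
(2,1): OLD=27758291/1048576 → NEW=0, ERR=27758291/1048576
(2,2): OLD=1441241913/16777216 → NEW=0, ERR=1441241913/16777216
(2,3): OLD=16043157425/134217728 → NEW=0, ERR=16043157425/134217728
(2,4): OLD=564830928019/4294967296 → NEW=255, ERR=-530385732461/4294967296
(2,5): OLD=4868403102517/68719476736 → NEW=0, ERR=4868403102517/68719476736
(3,0): OLD=1227781657/16777216 → NEW=0, ERR=1227781657/16777216
(3,1): OLD=20835991589/134217728 → NEW=255, ERR=-13389529051/134217728
(3,2): OLD=96923324735/1073741824 → NEW=0, ERR=96923324735/1073741824
(3,3): OLD=9143800291389/68719476736 → NEW=255, ERR=-8379666276291/68719476736
(3,4): OLD=14191705636253/549755813888 → NEW=0, ERR=14191705636253/549755813888
(3,5): OLD=542848038598931/8796093022208 → NEW=0, ERR=542848038598931/8796093022208
Output grid:
  Row 0: .....#  (5 black, running=5)
  Row 1: #.#...  (4 black, running=9)
  Row 2: ....#.  (5 black, running=14)
  Row 3: .#.#..  (4 black, running=18)

Answer: 18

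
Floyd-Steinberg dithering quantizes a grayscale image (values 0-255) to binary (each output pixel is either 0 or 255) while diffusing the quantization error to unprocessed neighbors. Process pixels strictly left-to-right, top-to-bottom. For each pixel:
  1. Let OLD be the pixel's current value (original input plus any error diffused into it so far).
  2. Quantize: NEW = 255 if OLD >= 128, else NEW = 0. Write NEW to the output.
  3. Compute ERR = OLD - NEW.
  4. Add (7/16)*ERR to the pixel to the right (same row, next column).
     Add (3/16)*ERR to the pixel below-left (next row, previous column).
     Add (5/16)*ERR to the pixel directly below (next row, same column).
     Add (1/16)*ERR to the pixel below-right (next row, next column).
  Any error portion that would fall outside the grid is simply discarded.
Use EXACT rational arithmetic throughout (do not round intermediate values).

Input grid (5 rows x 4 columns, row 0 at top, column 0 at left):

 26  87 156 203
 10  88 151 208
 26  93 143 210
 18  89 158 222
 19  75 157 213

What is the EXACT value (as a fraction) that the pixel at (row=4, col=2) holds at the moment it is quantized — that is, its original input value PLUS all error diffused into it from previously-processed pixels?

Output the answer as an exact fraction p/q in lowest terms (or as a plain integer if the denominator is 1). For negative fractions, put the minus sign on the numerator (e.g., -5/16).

Answer: 96293294154035/549755813888

Derivation:
(0,0): OLD=26 → NEW=0, ERR=26
(0,1): OLD=787/8 → NEW=0, ERR=787/8
(0,2): OLD=25477/128 → NEW=255, ERR=-7163/128
(0,3): OLD=365603/2048 → NEW=255, ERR=-156637/2048
(1,0): OLD=4681/128 → NEW=0, ERR=4681/128
(1,1): OLD=128895/1024 → NEW=0, ERR=128895/1024
(1,2): OLD=5911019/32768 → NEW=255, ERR=-2444821/32768
(1,3): OLD=77573469/524288 → NEW=255, ERR=-56119971/524288
(2,0): OLD=999909/16384 → NEW=0, ERR=999909/16384
(2,1): OLD=77244583/524288 → NEW=255, ERR=-56448857/524288
(2,2): OLD=63309699/1048576 → NEW=0, ERR=63309699/1048576
(2,3): OLD=3326949271/16777216 → NEW=255, ERR=-951240809/16777216
(3,0): OLD=141633813/8388608 → NEW=0, ERR=141633813/8388608
(3,1): OLD=10452292107/134217728 → NEW=0, ERR=10452292107/134217728
(3,2): OLD=415705981685/2147483648 → NEW=255, ERR=-131902348555/2147483648
(3,3): OLD=6225409623603/34359738368 → NEW=255, ERR=-2536323660237/34359738368
(4,0): OLD=83489770673/2147483648 → NEW=0, ERR=83489770673/2147483648
(4,1): OLD=1819071675667/17179869184 → NEW=0, ERR=1819071675667/17179869184
(4,2): OLD=96293294154035/549755813888 → NEW=255, ERR=-43894438387405/549755813888
Target (4,2): original=157, with diffused error = 96293294154035/549755813888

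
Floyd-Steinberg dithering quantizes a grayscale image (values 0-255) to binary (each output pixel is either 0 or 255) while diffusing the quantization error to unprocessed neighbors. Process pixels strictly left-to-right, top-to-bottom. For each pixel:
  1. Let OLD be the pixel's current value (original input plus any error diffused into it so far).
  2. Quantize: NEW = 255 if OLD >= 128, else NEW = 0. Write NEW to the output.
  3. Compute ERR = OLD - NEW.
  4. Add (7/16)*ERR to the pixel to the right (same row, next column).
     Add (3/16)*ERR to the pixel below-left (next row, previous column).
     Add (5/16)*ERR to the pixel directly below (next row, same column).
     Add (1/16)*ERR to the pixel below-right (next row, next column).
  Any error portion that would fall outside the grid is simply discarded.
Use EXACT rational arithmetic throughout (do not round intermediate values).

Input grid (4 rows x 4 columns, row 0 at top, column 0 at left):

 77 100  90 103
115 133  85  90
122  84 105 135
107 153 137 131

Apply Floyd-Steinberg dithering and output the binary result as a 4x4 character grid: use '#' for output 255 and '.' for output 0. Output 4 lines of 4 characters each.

Answer: .#..
.#.#
#..#
.##.

Derivation:
(0,0): OLD=77 → NEW=0, ERR=77
(0,1): OLD=2139/16 → NEW=255, ERR=-1941/16
(0,2): OLD=9453/256 → NEW=0, ERR=9453/256
(0,3): OLD=488059/4096 → NEW=0, ERR=488059/4096
(1,0): OLD=29777/256 → NEW=0, ERR=29777/256
(1,1): OLD=322999/2048 → NEW=255, ERR=-199241/2048
(1,2): OLD=4504707/65536 → NEW=0, ERR=4504707/65536
(1,3): OLD=167369477/1048576 → NEW=255, ERR=-100017403/1048576
(2,0): OLD=4591053/32768 → NEW=255, ERR=-3764787/32768
(2,1): OLD=24631839/1048576 → NEW=0, ERR=24631839/1048576
(2,2): OLD=236542939/2097152 → NEW=0, ERR=236542939/2097152
(2,3): OLD=5329625487/33554432 → NEW=255, ERR=-3226754673/33554432
(3,0): OLD=1266691709/16777216 → NEW=0, ERR=1266691709/16777216
(3,1): OLD=55657473443/268435456 → NEW=255, ERR=-12793567837/268435456
(3,2): OLD=579106664285/4294967296 → NEW=255, ERR=-516109996195/4294967296
(3,3): OLD=3808798427403/68719476736 → NEW=0, ERR=3808798427403/68719476736
Row 0: .#..
Row 1: .#.#
Row 2: #..#
Row 3: .##.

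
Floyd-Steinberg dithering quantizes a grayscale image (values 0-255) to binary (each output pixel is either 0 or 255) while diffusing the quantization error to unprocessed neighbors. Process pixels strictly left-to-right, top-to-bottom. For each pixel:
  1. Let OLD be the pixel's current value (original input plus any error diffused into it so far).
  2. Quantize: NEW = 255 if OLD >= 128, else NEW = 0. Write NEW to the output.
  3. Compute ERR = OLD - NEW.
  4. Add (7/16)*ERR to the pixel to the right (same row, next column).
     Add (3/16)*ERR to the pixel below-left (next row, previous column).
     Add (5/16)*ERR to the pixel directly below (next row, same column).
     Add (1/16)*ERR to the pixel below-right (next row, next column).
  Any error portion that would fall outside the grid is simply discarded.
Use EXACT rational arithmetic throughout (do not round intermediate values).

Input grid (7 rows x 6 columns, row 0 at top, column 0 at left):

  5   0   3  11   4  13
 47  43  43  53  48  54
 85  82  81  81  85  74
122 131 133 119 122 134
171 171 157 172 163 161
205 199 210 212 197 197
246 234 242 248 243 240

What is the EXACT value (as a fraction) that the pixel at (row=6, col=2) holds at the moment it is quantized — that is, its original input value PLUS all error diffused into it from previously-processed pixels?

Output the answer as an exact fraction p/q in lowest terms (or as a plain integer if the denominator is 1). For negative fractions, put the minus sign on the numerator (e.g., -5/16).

(0,0): OLD=5 → NEW=0, ERR=5
(0,1): OLD=35/16 → NEW=0, ERR=35/16
(0,2): OLD=1013/256 → NEW=0, ERR=1013/256
(0,3): OLD=52147/4096 → NEW=0, ERR=52147/4096
(0,4): OLD=627173/65536 → NEW=0, ERR=627173/65536
(0,5): OLD=18021699/1048576 → NEW=0, ERR=18021699/1048576
(1,0): OLD=12537/256 → NEW=0, ERR=12537/256
(1,1): OLD=135503/2048 → NEW=0, ERR=135503/2048
(1,2): OLD=4961531/65536 → NEW=0, ERR=4961531/65536
(1,3): OLD=24154463/262144 → NEW=0, ERR=24154463/262144
(1,4): OLD=1599219901/16777216 → NEW=0, ERR=1599219901/16777216
(1,5): OLD=27292346139/268435456 → NEW=0, ERR=27292346139/268435456
(2,0): OLD=3693269/32768 → NEW=0, ERR=3693269/32768
(2,1): OLD=177463543/1048576 → NEW=255, ERR=-89923337/1048576
(2,2): OLD=1485644709/16777216 → NEW=0, ERR=1485644709/16777216
(2,3): OLD=22970012349/134217728 → NEW=255, ERR=-11255508291/134217728
(2,4): OLD=442043904695/4294967296 → NEW=0, ERR=442043904695/4294967296
(2,5): OLD=10772336597105/68719476736 → NEW=255, ERR=-6751129970575/68719476736
(3,0): OLD=2367973381/16777216 → NEW=255, ERR=-1910216699/16777216
(3,1): OLD=10473774369/134217728 → NEW=0, ERR=10473774369/134217728
(3,2): OLD=186540411059/1073741824 → NEW=255, ERR=-87263754061/1073741824
(3,3): OLD=5639808050905/68719476736 → NEW=0, ERR=5639808050905/68719476736
(3,4): OLD=91483188581945/549755813888 → NEW=255, ERR=-48704543959495/549755813888
(3,5): OLD=624281078237367/8796093022208 → NEW=0, ERR=624281078237367/8796093022208
(4,0): OLD=322232358955/2147483648 → NEW=255, ERR=-225375971285/2147483648
(4,1): OLD=4367695149615/34359738368 → NEW=0, ERR=4367695149615/34359738368
(4,2): OLD=228128652985565/1099511627776 → NEW=255, ERR=-52246812097315/1099511627776
(4,3): OLD=2729727611115313/17592186044416 → NEW=255, ERR=-1756279830210767/17592186044416
(4,4): OLD=30983212689298241/281474976710656 → NEW=0, ERR=30983212689298241/281474976710656
(4,5): OLD=1016910274842454823/4503599627370496 → NEW=255, ERR=-131507630137021657/4503599627370496
(5,0): OLD=107772949593085/549755813888 → NEW=255, ERR=-32414782948355/549755813888
(5,1): OLD=3473736351910349/17592186044416 → NEW=255, ERR=-1012271089415731/17592186044416
(5,2): OLD=22405761470756511/140737488355328 → NEW=255, ERR=-13482298059852129/140737488355328
(5,3): OLD=705083015918736069/4503599627370496 → NEW=255, ERR=-443334889060740411/4503599627370496
(5,4): OLD=1590816036280682309/9007199254740992 → NEW=255, ERR=-706019773678270651/9007199254740992
(5,5): OLD=23124940139883039369/144115188075855872 → NEW=255, ERR=-13624432819460207991/144115188075855872
(6,0): OLD=61019665730837383/281474976710656 → NEW=255, ERR=-10756453330379897/281474976710656
(6,1): OLD=800075295110107771/4503599627370496 → NEW=255, ERR=-348342609869368709/4503599627370496
(6,2): OLD=2813306433110997635/18014398509481984 → NEW=255, ERR=-1780365186806908285/18014398509481984
Target (6,2): original=242, with diffused error = 2813306433110997635/18014398509481984

Answer: 2813306433110997635/18014398509481984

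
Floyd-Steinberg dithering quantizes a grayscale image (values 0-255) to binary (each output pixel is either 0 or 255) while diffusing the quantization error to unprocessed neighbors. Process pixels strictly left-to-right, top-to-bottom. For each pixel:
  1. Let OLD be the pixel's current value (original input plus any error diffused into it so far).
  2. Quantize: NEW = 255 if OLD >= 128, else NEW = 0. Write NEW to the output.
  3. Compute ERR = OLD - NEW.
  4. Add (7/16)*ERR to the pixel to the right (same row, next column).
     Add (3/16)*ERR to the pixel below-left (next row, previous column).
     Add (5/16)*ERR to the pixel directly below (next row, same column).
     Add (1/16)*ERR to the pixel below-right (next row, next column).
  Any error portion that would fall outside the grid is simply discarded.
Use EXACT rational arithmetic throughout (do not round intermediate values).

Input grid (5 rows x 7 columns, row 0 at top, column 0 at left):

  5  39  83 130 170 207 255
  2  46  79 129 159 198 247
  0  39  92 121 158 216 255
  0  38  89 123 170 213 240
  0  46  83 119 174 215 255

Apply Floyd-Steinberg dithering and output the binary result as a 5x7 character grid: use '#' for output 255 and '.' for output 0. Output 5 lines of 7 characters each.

Answer: ...####
..#..##
...####
..#.#.#
...#.##

Derivation:
(0,0): OLD=5 → NEW=0, ERR=5
(0,1): OLD=659/16 → NEW=0, ERR=659/16
(0,2): OLD=25861/256 → NEW=0, ERR=25861/256
(0,3): OLD=713507/4096 → NEW=255, ERR=-330973/4096
(0,4): OLD=8824309/65536 → NEW=255, ERR=-7887371/65536
(0,5): OLD=161843635/1048576 → NEW=255, ERR=-105543245/1048576
(0,6): OLD=3539387365/16777216 → NEW=255, ERR=-738802715/16777216
(1,0): OLD=2889/256 → NEW=0, ERR=2889/256
(1,1): OLD=170111/2048 → NEW=0, ERR=170111/2048
(1,2): OLD=8803563/65536 → NEW=255, ERR=-7908117/65536
(1,3): OLD=9097487/262144 → NEW=0, ERR=9097487/262144
(1,4): OLD=1889958477/16777216 → NEW=0, ERR=1889958477/16777216
(1,5): OLD=26850447453/134217728 → NEW=255, ERR=-7375073187/134217728
(1,6): OLD=435741304787/2147483648 → NEW=255, ERR=-111867025453/2147483648
(2,0): OLD=625893/32768 → NEW=0, ERR=625893/32768
(2,1): OLD=53889959/1048576 → NEW=0, ERR=53889959/1048576
(2,2): OLD=1484350901/16777216 → NEW=0, ERR=1484350901/16777216
(2,3): OLD=24713869901/134217728 → NEW=255, ERR=-9511650739/134217728
(2,4): OLD=165425947037/1073741824 → NEW=255, ERR=-108378218083/1073741824
(2,5): OLD=5220716188063/34359738368 → NEW=255, ERR=-3541017095777/34359738368
(2,6): OLD=104563232098889/549755813888 → NEW=255, ERR=-35624500442551/549755813888
(3,0): OLD=261812757/16777216 → NEW=0, ERR=261812757/16777216
(3,1): OLD=10558971633/134217728 → NEW=0, ERR=10558971633/134217728
(3,2): OLD=151387922339/1073741824 → NEW=255, ERR=-122416242781/1073741824
(3,3): OLD=161401996005/4294967296 → NEW=0, ERR=161401996005/4294967296
(3,4): OLD=72098451367445/549755813888 → NEW=255, ERR=-68089281173995/549755813888
(3,5): OLD=475649164432015/4398046511104 → NEW=0, ERR=475649164432015/4398046511104
(3,6): OLD=18339812547701969/70368744177664 → NEW=255, ERR=395782782397649/70368744177664
(4,0): OLD=42149425179/2147483648 → NEW=0, ERR=42149425179/2147483648
(4,1): OLD=2019326248031/34359738368 → NEW=0, ERR=2019326248031/34359738368
(4,2): OLD=46755162086129/549755813888 → NEW=0, ERR=46755162086129/549755813888
(4,3): OLD=605186760931499/4398046511104 → NEW=255, ERR=-516315099400021/4398046511104
(4,4): OLD=3749303840679377/35184372088832 → NEW=0, ERR=3749303840679377/35184372088832
(4,5): OLD=325082587252158225/1125899906842624 → NEW=255, ERR=37978111007289105/1125899906842624
(4,6): OLD=5012947205655337415/18014398509481984 → NEW=255, ERR=419275585737431495/18014398509481984
Row 0: ...####
Row 1: ..#..##
Row 2: ...####
Row 3: ..#.#.#
Row 4: ...#.##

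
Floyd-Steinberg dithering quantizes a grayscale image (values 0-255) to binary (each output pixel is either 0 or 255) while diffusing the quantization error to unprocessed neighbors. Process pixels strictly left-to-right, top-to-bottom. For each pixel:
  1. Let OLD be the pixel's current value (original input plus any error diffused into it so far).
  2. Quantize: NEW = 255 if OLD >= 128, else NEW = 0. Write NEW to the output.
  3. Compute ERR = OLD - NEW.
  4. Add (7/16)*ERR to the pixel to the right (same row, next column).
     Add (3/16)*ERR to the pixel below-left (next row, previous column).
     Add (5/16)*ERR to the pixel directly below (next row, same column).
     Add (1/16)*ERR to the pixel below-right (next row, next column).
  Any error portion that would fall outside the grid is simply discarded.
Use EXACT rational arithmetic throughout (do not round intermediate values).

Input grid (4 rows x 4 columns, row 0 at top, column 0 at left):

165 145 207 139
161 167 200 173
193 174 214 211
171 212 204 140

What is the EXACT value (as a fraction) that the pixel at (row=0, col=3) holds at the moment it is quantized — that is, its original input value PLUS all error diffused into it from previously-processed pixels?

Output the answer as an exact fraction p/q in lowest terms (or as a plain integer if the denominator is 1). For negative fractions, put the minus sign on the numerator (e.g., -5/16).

Answer: 283069/2048

Derivation:
(0,0): OLD=165 → NEW=255, ERR=-90
(0,1): OLD=845/8 → NEW=0, ERR=845/8
(0,2): OLD=32411/128 → NEW=255, ERR=-229/128
(0,3): OLD=283069/2048 → NEW=255, ERR=-239171/2048
Target (0,3): original=139, with diffused error = 283069/2048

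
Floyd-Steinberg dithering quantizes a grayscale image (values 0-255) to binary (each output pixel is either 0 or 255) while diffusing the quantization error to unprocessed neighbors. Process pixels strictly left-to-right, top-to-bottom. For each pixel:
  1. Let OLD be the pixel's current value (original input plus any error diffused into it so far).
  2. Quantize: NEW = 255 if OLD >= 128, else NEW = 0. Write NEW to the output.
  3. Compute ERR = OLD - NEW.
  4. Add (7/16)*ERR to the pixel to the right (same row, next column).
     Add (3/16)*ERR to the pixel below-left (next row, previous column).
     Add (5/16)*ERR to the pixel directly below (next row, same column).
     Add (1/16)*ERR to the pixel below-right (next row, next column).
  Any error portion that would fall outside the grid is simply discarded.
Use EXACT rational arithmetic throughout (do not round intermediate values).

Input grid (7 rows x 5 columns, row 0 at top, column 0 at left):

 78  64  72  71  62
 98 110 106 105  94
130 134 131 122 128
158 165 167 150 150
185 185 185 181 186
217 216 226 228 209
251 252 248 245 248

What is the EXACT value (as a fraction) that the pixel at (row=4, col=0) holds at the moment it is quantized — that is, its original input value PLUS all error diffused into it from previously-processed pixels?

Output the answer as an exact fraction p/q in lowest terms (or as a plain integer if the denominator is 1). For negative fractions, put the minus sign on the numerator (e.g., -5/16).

Answer: 152981930153/1073741824

Derivation:
(0,0): OLD=78 → NEW=0, ERR=78
(0,1): OLD=785/8 → NEW=0, ERR=785/8
(0,2): OLD=14711/128 → NEW=0, ERR=14711/128
(0,3): OLD=248385/2048 → NEW=0, ERR=248385/2048
(0,4): OLD=3770311/32768 → NEW=0, ERR=3770311/32768
(1,0): OLD=18019/128 → NEW=255, ERR=-14621/128
(1,1): OLD=119925/1024 → NEW=0, ERR=119925/1024
(1,2): OLD=7275353/32768 → NEW=255, ERR=-1080487/32768
(1,3): OLD=20608645/131072 → NEW=255, ERR=-12814715/131072
(1,4): OLD=198732143/2097152 → NEW=0, ERR=198732143/2097152
(2,0): OLD=1904855/16384 → NEW=0, ERR=1904855/16384
(2,1): OLD=109126125/524288 → NEW=255, ERR=-24567315/524288
(2,2): OLD=748122503/8388608 → NEW=0, ERR=748122503/8388608
(2,3): OLD=19618892581/134217728 → NEW=255, ERR=-14606628059/134217728
(2,4): OLD=223103528131/2147483648 → NEW=0, ERR=223103528131/2147483648
(3,0): OLD=1556474919/8388608 → NEW=255, ERR=-582620121/8388608
(3,1): OLD=9660926171/67108864 → NEW=255, ERR=-7451834149/67108864
(3,2): OLD=264044774553/2147483648 → NEW=0, ERR=264044774553/2147483648
(3,3): OLD=836821734689/4294967296 → NEW=255, ERR=-258394925791/4294967296
(3,4): OLD=10262780213285/68719476736 → NEW=255, ERR=-7260686354395/68719476736
(4,0): OLD=152981930153/1073741824 → NEW=255, ERR=-120822234967/1073741824
Target (4,0): original=185, with diffused error = 152981930153/1073741824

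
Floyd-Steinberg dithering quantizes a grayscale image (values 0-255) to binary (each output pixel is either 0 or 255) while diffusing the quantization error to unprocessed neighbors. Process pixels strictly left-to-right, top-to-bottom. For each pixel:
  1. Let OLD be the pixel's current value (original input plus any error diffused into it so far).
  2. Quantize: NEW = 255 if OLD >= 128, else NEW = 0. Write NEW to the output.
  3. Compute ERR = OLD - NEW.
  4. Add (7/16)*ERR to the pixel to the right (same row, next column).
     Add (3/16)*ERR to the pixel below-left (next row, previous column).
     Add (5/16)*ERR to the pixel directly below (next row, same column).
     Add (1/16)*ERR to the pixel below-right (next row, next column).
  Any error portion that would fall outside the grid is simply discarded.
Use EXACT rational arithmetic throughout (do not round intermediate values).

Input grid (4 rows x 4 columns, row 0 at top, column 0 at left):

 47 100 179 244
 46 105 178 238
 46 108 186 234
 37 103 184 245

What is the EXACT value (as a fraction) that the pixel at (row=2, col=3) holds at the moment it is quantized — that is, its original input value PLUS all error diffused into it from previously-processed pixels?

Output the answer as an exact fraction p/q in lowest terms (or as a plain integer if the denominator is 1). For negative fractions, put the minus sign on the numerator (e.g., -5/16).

Answer: 5602822229/33554432

Derivation:
(0,0): OLD=47 → NEW=0, ERR=47
(0,1): OLD=1929/16 → NEW=0, ERR=1929/16
(0,2): OLD=59327/256 → NEW=255, ERR=-5953/256
(0,3): OLD=957753/4096 → NEW=255, ERR=-86727/4096
(1,0): OLD=21323/256 → NEW=0, ERR=21323/256
(1,1): OLD=363917/2048 → NEW=255, ERR=-158323/2048
(1,2): OLD=9206289/65536 → NEW=255, ERR=-7505391/65536
(1,3): OLD=188561223/1048576 → NEW=255, ERR=-78825657/1048576
(2,0): OLD=1885279/32768 → NEW=0, ERR=1885279/32768
(2,1): OLD=97250949/1048576 → NEW=0, ERR=97250949/1048576
(2,2): OLD=360418649/2097152 → NEW=255, ERR=-174355111/2097152
(2,3): OLD=5602822229/33554432 → NEW=255, ERR=-2953557931/33554432
Target (2,3): original=234, with diffused error = 5602822229/33554432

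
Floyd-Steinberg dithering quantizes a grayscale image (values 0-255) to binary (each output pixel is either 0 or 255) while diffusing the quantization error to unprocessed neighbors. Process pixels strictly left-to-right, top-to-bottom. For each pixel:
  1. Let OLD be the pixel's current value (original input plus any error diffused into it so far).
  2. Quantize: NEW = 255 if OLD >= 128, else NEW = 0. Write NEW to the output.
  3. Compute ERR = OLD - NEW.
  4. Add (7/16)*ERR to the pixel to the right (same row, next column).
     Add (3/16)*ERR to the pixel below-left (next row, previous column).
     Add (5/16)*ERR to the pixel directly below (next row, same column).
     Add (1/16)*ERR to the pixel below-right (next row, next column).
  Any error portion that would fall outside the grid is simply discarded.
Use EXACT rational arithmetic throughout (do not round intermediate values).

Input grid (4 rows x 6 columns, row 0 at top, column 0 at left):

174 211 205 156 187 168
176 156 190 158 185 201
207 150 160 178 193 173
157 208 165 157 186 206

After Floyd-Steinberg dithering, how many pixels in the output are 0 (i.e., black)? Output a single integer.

Answer: 6

Derivation:
(0,0): OLD=174 → NEW=255, ERR=-81
(0,1): OLD=2809/16 → NEW=255, ERR=-1271/16
(0,2): OLD=43583/256 → NEW=255, ERR=-21697/256
(0,3): OLD=487097/4096 → NEW=0, ERR=487097/4096
(0,4): OLD=15664911/65536 → NEW=255, ERR=-1046769/65536
(0,5): OLD=168833385/1048576 → NEW=255, ERR=-98553495/1048576
(1,0): OLD=34763/256 → NEW=255, ERR=-30517/256
(1,1): OLD=118925/2048 → NEW=0, ERR=118925/2048
(1,2): OLD=13516945/65536 → NEW=255, ERR=-3194735/65536
(1,3): OLD=43396221/262144 → NEW=255, ERR=-23450499/262144
(1,4): OLD=2192465815/16777216 → NEW=255, ERR=-2085724265/16777216
(1,5): OLD=31203204337/268435456 → NEW=0, ERR=31203204337/268435456
(2,0): OLD=5919071/32768 → NEW=255, ERR=-2436769/32768
(2,1): OLD=124803077/1048576 → NEW=0, ERR=124803077/1048576
(2,2): OLD=3081880911/16777216 → NEW=255, ERR=-1196309169/16777216
(2,3): OLD=12414081175/134217728 → NEW=0, ERR=12414081175/134217728
(2,4): OLD=905464185413/4294967296 → NEW=255, ERR=-189752475067/4294967296
(2,5): OLD=12522513084979/68719476736 → NEW=255, ERR=-5000953482701/68719476736
(3,0): OLD=2618549103/16777216 → NEW=255, ERR=-1659640977/16777216
(3,1): OLD=24682390467/134217728 → NEW=255, ERR=-9543130173/134217728
(3,2): OLD=146448780665/1073741824 → NEW=255, ERR=-127355384455/1073741824
(3,3): OLD=8333747498347/68719476736 → NEW=0, ERR=8333747498347/68719476736
(3,4): OLD=119509173181451/549755813888 → NEW=255, ERR=-20678559359989/549755813888
(3,5): OLD=1442918790938309/8796093022208 → NEW=255, ERR=-800084929724731/8796093022208
Output grid:
  Row 0: ###.##  (1 black, running=1)
  Row 1: #.###.  (2 black, running=3)
  Row 2: #.#.##  (2 black, running=5)
  Row 3: ###.##  (1 black, running=6)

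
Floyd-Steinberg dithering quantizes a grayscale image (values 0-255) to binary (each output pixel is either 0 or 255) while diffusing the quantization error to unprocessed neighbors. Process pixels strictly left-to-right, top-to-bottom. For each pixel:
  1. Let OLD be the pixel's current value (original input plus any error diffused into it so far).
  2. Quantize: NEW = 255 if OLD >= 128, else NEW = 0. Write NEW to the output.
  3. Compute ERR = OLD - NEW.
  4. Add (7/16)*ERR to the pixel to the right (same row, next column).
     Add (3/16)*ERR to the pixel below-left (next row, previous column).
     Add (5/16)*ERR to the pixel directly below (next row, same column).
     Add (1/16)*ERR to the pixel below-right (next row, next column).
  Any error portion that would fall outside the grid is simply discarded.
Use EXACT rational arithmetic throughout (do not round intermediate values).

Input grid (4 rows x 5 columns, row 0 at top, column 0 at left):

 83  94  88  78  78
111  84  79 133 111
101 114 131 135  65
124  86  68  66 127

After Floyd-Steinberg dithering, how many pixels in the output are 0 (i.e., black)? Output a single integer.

(0,0): OLD=83 → NEW=0, ERR=83
(0,1): OLD=2085/16 → NEW=255, ERR=-1995/16
(0,2): OLD=8563/256 → NEW=0, ERR=8563/256
(0,3): OLD=379429/4096 → NEW=0, ERR=379429/4096
(0,4): OLD=7767811/65536 → NEW=0, ERR=7767811/65536
(1,0): OLD=29071/256 → NEW=0, ERR=29071/256
(1,1): OLD=217449/2048 → NEW=0, ERR=217449/2048
(1,2): OLD=9534237/65536 → NEW=255, ERR=-7177443/65536
(1,3): OLD=36267097/262144 → NEW=255, ERR=-30579623/262144
(1,4): OLD=431150059/4194304 → NEW=0, ERR=431150059/4194304
(2,0): OLD=5124755/32768 → NEW=255, ERR=-3231085/32768
(2,1): OLD=95004161/1048576 → NEW=0, ERR=95004161/1048576
(2,2): OLD=2033027395/16777216 → NEW=0, ERR=2033027395/16777216
(2,3): OLD=44020874265/268435456 → NEW=255, ERR=-24430167015/268435456
(2,4): OLD=214816190063/4294967296 → NEW=0, ERR=214816190063/4294967296
(3,0): OLD=1848413667/16777216 → NEW=0, ERR=1848413667/16777216
(3,1): OLD=24034722215/134217728 → NEW=255, ERR=-10190798425/134217728
(3,2): OLD=263059353949/4294967296 → NEW=0, ERR=263059353949/4294967296
(3,3): OLD=698423895541/8589934592 → NEW=0, ERR=698423895541/8589934592
(3,4): OLD=23710110915881/137438953472 → NEW=255, ERR=-11336822219479/137438953472
Output grid:
  Row 0: .#...  (4 black, running=4)
  Row 1: ..##.  (3 black, running=7)
  Row 2: #..#.  (3 black, running=10)
  Row 3: .#..#  (3 black, running=13)

Answer: 13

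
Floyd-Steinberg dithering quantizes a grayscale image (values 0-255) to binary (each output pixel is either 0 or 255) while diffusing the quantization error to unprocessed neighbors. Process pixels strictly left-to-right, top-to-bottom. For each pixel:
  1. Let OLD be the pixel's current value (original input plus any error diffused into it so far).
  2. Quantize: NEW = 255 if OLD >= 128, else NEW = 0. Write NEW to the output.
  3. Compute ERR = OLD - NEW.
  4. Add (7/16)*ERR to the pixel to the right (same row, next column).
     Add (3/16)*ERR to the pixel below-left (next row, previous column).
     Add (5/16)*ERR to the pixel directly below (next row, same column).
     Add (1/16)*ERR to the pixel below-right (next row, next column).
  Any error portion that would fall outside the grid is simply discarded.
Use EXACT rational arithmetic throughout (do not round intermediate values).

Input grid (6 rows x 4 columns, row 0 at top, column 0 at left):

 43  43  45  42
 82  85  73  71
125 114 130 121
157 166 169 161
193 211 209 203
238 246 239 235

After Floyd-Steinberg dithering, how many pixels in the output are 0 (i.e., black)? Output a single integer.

Answer: 10

Derivation:
(0,0): OLD=43 → NEW=0, ERR=43
(0,1): OLD=989/16 → NEW=0, ERR=989/16
(0,2): OLD=18443/256 → NEW=0, ERR=18443/256
(0,3): OLD=301133/4096 → NEW=0, ERR=301133/4096
(1,0): OLD=27399/256 → NEW=0, ERR=27399/256
(1,1): OLD=342705/2048 → NEW=255, ERR=-179535/2048
(1,2): OLD=4902661/65536 → NEW=0, ERR=4902661/65536
(1,3): OLD=137579571/1048576 → NEW=255, ERR=-129807309/1048576
(2,0): OLD=4653355/32768 → NEW=255, ERR=-3702485/32768
(2,1): OLD=60699401/1048576 → NEW=0, ERR=60699401/1048576
(2,2): OLD=314600365/2097152 → NEW=255, ERR=-220173395/2097152
(2,3): OLD=1377684569/33554432 → NEW=0, ERR=1377684569/33554432
(3,0): OLD=2223723515/16777216 → NEW=255, ERR=-2054466565/16777216
(3,1): OLD=27855138021/268435456 → NEW=0, ERR=27855138021/268435456
(3,2): OLD=828527942683/4294967296 → NEW=255, ERR=-266688717797/4294967296
(3,3): OLD=9627817741117/68719476736 → NEW=255, ERR=-7895648826563/68719476736
(4,0): OLD=748136776991/4294967296 → NEW=255, ERR=-347079883489/4294967296
(4,1): OLD=6486325927261/34359738368 → NEW=255, ERR=-2275407356579/34359738368
(4,2): OLD=160051098643005/1099511627776 → NEW=255, ERR=-120324366439875/1099511627776
(4,3): OLD=2029018984056251/17592186044416 → NEW=0, ERR=2029018984056251/17592186044416
(5,0): OLD=110132466296047/549755813888 → NEW=255, ERR=-30055266245393/549755813888
(5,1): OLD=3093013312945385/17592186044416 → NEW=255, ERR=-1392994128380695/17592186044416
(5,2): OLD=1650551862674757/8796093022208 → NEW=255, ERR=-592451857988283/8796093022208
(5,3): OLD=66072198572411453/281474976710656 → NEW=255, ERR=-5703920488805827/281474976710656
Output grid:
  Row 0: ....  (4 black, running=4)
  Row 1: .#.#  (2 black, running=6)
  Row 2: #.#.  (2 black, running=8)
  Row 3: #.##  (1 black, running=9)
  Row 4: ###.  (1 black, running=10)
  Row 5: ####  (0 black, running=10)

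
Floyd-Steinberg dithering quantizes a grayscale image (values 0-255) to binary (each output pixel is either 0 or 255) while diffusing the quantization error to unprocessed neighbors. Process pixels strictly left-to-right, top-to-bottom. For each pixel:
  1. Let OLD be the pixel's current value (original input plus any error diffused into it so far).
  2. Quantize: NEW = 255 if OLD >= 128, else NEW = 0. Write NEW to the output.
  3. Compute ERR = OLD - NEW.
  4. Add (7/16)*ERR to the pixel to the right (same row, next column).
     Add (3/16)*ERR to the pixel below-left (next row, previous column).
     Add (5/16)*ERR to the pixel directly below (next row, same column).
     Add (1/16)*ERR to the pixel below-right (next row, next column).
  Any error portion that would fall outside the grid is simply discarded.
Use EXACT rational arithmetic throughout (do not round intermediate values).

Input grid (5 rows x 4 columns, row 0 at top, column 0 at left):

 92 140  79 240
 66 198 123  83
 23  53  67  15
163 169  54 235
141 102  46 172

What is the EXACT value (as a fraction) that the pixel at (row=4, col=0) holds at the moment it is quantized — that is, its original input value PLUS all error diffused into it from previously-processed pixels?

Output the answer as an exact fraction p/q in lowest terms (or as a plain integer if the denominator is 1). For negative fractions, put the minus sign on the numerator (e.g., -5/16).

(0,0): OLD=92 → NEW=0, ERR=92
(0,1): OLD=721/4 → NEW=255, ERR=-299/4
(0,2): OLD=2963/64 → NEW=0, ERR=2963/64
(0,3): OLD=266501/1024 → NEW=255, ERR=5381/1024
(1,0): OLD=5167/64 → NEW=0, ERR=5167/64
(1,1): OLD=114889/512 → NEW=255, ERR=-15671/512
(1,2): OLD=1972477/16384 → NEW=0, ERR=1972477/16384
(1,3): OLD=36754299/262144 → NEW=255, ERR=-30092421/262144
(2,0): OLD=348083/8192 → NEW=0, ERR=348083/8192
(2,1): OLD=23499617/262144 → NEW=0, ERR=23499617/262144
(2,2): OLD=63126629/524288 → NEW=0, ERR=63126629/524288
(2,3): OLD=329910577/8388608 → NEW=0, ERR=329910577/8388608
(3,0): OLD=809863683/4194304 → NEW=255, ERR=-259683837/4194304
(3,1): OLD=13096838109/67108864 → NEW=255, ERR=-4015922211/67108864
(3,2): OLD=84205401379/1073741824 → NEW=0, ERR=84205401379/1073741824
(3,3): OLD=4967133173365/17179869184 → NEW=255, ERR=586266531445/17179869184
(4,0): OLD=118575123591/1073741824 → NEW=0, ERR=118575123591/1073741824
Target (4,0): original=141, with diffused error = 118575123591/1073741824

Answer: 118575123591/1073741824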